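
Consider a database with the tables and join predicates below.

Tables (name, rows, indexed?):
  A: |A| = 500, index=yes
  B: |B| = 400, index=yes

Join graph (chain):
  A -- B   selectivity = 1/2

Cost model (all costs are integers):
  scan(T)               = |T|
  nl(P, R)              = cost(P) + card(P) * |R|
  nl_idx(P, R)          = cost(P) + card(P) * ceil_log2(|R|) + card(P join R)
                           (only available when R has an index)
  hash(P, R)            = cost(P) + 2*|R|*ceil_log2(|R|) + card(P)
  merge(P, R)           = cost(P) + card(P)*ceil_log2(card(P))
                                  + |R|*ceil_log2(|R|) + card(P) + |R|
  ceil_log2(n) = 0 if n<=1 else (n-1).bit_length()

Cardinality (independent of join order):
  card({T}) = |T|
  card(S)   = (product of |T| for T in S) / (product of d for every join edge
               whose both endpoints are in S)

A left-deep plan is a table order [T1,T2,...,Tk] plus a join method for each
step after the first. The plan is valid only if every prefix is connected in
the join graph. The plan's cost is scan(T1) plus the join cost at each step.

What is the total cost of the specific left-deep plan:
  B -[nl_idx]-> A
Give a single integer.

step 1: scan B: cost=400, card=400
step 2: join A via nl_idx
    card(P join A) = 400*500/(2) = 100000
    cost = 400 + 400*9 + 100000 = 104000

104000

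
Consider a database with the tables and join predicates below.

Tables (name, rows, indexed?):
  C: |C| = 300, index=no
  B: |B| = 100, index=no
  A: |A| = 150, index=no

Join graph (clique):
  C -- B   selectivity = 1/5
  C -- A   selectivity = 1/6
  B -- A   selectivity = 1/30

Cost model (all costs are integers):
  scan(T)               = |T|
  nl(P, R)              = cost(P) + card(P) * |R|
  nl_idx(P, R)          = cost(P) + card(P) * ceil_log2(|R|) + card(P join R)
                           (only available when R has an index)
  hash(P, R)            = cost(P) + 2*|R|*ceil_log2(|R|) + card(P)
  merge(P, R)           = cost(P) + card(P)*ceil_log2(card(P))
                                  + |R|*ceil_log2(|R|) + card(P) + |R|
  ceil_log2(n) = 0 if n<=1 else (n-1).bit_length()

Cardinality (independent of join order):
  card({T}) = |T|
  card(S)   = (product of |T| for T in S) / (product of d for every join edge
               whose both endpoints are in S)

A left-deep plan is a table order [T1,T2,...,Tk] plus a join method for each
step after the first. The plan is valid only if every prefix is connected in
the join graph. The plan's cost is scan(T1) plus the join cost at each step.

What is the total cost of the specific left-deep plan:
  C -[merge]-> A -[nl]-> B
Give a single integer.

754650

step 1: scan C: cost=300, card=300
step 2: join A via merge
    card(P join A) = 300*150/(6) = 7500
    cost = 300 + 300*9 + 150*8 + 300 + 150 = 4650
step 3: join B via nl
    card(P join B) = 7500*100/(5*30) = 5000
    cost = 4650 + 7500*100 = 754650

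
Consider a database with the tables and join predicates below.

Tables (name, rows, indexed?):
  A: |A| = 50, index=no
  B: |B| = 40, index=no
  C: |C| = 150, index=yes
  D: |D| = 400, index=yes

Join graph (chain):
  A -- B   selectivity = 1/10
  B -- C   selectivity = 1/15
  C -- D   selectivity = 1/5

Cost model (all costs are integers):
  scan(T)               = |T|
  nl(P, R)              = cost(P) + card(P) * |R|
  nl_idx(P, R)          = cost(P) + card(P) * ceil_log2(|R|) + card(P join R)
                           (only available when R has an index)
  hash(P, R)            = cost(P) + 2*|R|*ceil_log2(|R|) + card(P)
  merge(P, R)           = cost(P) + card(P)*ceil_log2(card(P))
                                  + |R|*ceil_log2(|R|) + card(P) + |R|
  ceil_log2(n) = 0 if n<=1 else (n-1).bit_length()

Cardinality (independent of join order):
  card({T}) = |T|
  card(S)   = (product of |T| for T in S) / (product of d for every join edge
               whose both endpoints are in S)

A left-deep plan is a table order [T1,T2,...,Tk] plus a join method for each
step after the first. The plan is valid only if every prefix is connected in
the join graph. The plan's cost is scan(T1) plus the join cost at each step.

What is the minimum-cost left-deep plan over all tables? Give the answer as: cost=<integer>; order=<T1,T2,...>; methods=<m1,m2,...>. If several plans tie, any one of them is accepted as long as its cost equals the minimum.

Selinger DP (subsets sized 1..n):
  {A}: scan cost=50, card=50
  {B}: scan cost=40, card=40
  {C}: scan cost=150, card=150
  {D}: scan cost=400, card=400
  {AB}: card=200; try (B,hash)→580, (A,merge)→670, (B,merge)→680, (A,hash)→680, (A,nl)→2040, (B,nl)→2050; best=580 via (B,hash)
  {BC}: card=400; try (C,nl_idx)→760, (B,hash)→780, (C,merge)→1670, (B,merge)→1780, (C,hash)→2480, (C,nl)→6040 …(+1); best=760 via (C,nl_idx)
  {CD}: card=12000; try (C,hash)→3200, (D,merge)→5500, (C,merge)→5750, (D,hash)→7500, (D,nl_idx)→13500, (C,nl_idx)→15600 …(+2); best=3200 via (C,hash)
  {ABC}: card=2000; try (A,hash)→1760, (C,hash)→3180, (C,merge)→3730, (C,nl_idx)→4180, (A,merge)→5110, (A,nl)→20760 …(+1); best=1760 via (A,hash)
  {BCD}: card=32000; try (D,hash)→8360, (D,merge)→8760, (B,hash)→15680, (D,nl_idx)→36360, (D,nl)→160760, (B,merge)→183480 …(+1); best=8360 via (D,hash)
  {ABCD}: card=160000; try (D,hash)→10960, (D,merge)→29760, (A,hash)→40960, (D,nl_idx)→179760, (A,merge)→520710, (D,nl)→801760 …(+1); best=10960 via (D,hash)

cost=10960; order=B,C,A,D; methods=nl_idx,hash,hash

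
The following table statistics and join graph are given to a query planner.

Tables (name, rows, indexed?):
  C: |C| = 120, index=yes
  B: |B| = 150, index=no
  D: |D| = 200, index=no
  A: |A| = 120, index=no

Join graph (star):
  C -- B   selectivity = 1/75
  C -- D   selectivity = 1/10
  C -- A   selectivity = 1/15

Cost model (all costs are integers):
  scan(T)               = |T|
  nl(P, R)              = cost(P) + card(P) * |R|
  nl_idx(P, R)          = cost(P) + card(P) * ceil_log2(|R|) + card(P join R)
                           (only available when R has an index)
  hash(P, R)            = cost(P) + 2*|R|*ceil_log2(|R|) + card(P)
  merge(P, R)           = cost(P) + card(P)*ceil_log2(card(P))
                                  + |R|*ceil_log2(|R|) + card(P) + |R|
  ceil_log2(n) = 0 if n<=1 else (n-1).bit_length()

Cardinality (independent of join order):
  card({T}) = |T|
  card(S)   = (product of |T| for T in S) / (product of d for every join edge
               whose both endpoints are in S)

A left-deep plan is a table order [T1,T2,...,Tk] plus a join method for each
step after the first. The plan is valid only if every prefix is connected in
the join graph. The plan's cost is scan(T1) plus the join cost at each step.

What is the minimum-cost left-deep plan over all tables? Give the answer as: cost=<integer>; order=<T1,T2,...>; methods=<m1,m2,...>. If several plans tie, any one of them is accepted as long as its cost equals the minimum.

cost=8480; order=B,C,A,D; methods=nl_idx,hash,hash

Selinger DP (subsets sized 1..n):
  {C}: scan cost=120, card=120
  {B}: scan cost=150, card=150
  {D}: scan cost=200, card=200
  {A}: scan cost=120, card=120
  {BC}: card=240; try (C,nl_idx)→1440, (C,hash)→1980, (B,merge)→2430, (C,merge)→2460, (B,hash)→2640, (B,nl)→18120 …(+1); best=1440 via (C,nl_idx)
  {CD}: card=2400; try (C,hash)→2080, (D,merge)→2880, (C,merge)→2960, (D,hash)→3440, (C,nl_idx)→4000, (D,nl)→24120 …(+1); best=2080 via (C,hash)
  {AC}: card=960; try (C,hash)→1920, (C,nl_idx)→1920, (A,hash)→1920, (C,merge)→2040, (A,merge)→2040, (C,nl)→14520 …(+1); best=1920 via (C,hash)
  {BCD}: card=4800; try (D,hash)→4880, (D,merge)→5400, (B,hash)→6880, (B,merge)→34630, (D,nl)→49440, (B,nl)→362080; best=4880 via (D,hash)
  {ABC}: card=1920; try (A,hash)→3360, (A,merge)→4560, (B,hash)→5280, (B,merge)→13830, (A,nl)→30240, (B,nl)→145920; best=3360 via (A,hash)
  {ACD}: card=19200; try (D,hash)→6080, (A,hash)→6160, (D,merge)→14280, (A,merge)→34240, (D,nl)→193920, (A,nl)→290080; best=6080 via (D,hash)
  {ABCD}: card=38400; try (D,hash)→8480, (A,hash)→11360, (B,hash)→27680, (D,merge)→28200, (A,merge)→73040, (B,merge)→314630 …(+3); best=8480 via (D,hash)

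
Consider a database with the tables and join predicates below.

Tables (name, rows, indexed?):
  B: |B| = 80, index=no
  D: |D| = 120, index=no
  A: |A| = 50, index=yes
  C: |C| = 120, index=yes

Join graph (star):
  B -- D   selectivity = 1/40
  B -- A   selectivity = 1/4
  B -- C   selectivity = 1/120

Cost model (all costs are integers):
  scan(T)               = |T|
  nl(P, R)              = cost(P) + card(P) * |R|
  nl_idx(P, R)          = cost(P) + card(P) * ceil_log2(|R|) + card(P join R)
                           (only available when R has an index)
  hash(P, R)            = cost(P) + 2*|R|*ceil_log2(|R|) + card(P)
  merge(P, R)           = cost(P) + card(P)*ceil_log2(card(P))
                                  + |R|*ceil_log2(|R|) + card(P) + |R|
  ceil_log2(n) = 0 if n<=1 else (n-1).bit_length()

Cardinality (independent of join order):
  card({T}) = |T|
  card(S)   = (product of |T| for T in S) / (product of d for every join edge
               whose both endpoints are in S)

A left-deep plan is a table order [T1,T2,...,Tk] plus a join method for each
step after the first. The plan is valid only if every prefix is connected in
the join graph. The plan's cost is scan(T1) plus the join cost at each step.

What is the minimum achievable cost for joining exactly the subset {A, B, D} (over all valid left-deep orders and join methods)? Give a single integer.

Selinger DP over subsets of {A,B,D}:
  {B}: scan cost=80, card=80
  {D}: scan cost=120, card=120
  {A}: scan cost=50, card=50
  {BD}: card=240; try (B,hash)→1360, (D,merge)→1680, (B,merge)→1720, (D,hash)→1840, (D,nl)→9680, (B,nl)→9720; best=1360 via (B,hash)
  {AB}: card=1000; try (A,hash)→760, (B,merge)→1040, (A,merge)→1070, (B,hash)→1220, (A,nl_idx)→1560, (B,nl)→4050 …(+1); best=760 via (A,hash)
  {ABD}: card=3000; try (A,hash)→2200, (D,hash)→3440, (A,merge)→3870, (A,nl_idx)→5800, (D,merge)→12720, (A,nl)→13360 …(+1); best=2200 via (A,hash)

2200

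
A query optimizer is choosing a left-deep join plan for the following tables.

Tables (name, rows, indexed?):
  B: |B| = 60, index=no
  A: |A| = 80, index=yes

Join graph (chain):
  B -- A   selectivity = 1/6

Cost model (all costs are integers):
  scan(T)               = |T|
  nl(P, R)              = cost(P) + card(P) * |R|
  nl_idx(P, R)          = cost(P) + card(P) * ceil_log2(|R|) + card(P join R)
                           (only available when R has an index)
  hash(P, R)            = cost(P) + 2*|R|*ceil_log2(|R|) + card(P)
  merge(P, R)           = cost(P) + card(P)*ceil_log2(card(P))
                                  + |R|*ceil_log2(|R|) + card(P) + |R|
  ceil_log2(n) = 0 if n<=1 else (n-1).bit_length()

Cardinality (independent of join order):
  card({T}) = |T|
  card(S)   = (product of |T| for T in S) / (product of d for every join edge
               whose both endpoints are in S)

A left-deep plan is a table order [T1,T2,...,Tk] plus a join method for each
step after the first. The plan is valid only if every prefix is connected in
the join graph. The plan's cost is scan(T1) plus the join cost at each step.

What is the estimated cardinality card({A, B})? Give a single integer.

Tables in S: A(80), B(60)
Edges inside S: B-A(d=6)
numerator = 80 * 60 = 4800
denominator = 6 = 6
card(S) = 4800 / 6 = 800

800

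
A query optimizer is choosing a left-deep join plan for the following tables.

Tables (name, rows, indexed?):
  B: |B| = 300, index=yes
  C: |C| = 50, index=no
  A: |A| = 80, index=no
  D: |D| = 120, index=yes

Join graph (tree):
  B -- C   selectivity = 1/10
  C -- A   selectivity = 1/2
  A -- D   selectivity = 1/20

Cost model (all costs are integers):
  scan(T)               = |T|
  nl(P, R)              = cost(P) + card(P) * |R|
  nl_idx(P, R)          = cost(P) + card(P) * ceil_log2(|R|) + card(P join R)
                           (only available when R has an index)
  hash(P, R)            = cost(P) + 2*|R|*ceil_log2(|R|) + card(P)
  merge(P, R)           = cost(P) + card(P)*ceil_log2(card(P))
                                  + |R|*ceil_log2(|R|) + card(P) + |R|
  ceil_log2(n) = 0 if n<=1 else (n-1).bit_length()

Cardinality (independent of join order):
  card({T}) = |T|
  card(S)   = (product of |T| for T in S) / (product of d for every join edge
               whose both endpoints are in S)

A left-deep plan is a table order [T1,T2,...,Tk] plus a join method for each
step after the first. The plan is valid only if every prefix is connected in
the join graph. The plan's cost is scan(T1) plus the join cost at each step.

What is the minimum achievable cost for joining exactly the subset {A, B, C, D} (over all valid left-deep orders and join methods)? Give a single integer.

Selinger DP over subsets of {A,B,C,D}:
  {B}: scan cost=300, card=300
  {C}: scan cost=50, card=50
  {A}: scan cost=80, card=80
  {D}: scan cost=120, card=120
  {BC}: card=1500; try (C,hash)→1200, (B,nl_idx)→2000, (B,merge)→3400, (C,merge)→3650, (B,hash)→5500, (B,nl)→15050 …(+1); best=1200 via (C,hash)
  {AC}: card=2000; try (C,hash)→760, (A,merge)→1040, (C,merge)→1070, (A,hash)→1220, (A,nl)→4050, (C,nl)→4080; best=760 via (C,hash)
  {AD}: card=480; try (D,nl_idx)→1120, (A,hash)→1360, (D,merge)→1680, (A,merge)→1720, (D,hash)→1840, (D,nl)→9680 …(+1); best=1120 via (D,nl_idx)
  {ABC}: card=60000; try (A,hash)→3820, (B,hash)→8160, (A,merge)→19840, (B,merge)→27760, (B,nl_idx)→78760, (A,nl)→121200 …(+1); best=3820 via (A,hash)
  {ACD}: card=12000; try (C,hash)→2200, (D,hash)→4440, (C,merge)→6270, (C,nl)→25120, (D,merge)→25720, (D,nl_idx)→26760 …(+1); best=2200 via (C,hash)
  {ABCD}: card=360000; try (B,hash)→19600, (D,hash)→65500, (B,merge)→185200, (B,nl_idx)→470200, (D,nl_idx)→783820, (D,merge)→1024780 …(+2); best=19600 via (B,hash)

19600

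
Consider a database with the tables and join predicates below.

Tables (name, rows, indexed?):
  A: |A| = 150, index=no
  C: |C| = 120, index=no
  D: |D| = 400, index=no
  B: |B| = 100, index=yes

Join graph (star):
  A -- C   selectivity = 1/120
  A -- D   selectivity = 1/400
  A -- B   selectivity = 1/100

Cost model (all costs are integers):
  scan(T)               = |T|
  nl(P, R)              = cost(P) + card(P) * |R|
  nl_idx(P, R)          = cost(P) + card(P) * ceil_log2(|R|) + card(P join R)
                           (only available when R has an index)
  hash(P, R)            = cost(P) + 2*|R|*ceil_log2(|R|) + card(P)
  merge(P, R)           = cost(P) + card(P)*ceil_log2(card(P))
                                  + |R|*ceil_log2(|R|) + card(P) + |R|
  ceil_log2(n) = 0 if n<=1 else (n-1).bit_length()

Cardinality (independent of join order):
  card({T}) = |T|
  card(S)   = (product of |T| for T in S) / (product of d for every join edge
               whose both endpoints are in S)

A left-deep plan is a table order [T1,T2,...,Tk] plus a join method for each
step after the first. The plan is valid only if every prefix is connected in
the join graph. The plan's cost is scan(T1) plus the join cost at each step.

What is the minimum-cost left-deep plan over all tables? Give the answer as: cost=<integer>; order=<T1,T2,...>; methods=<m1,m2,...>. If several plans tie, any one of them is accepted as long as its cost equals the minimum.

cost=6230; order=D,A,B,C; methods=hash,nl_idx,hash

Selinger DP (subsets sized 1..n):
  {A}: scan cost=150, card=150
  {C}: scan cost=120, card=120
  {D}: scan cost=400, card=400
  {B}: scan cost=100, card=100
  {AC}: card=150; try (C,hash)→1980, (A,merge)→2430, (C,merge)→2460, (A,hash)→2640, (A,nl)→18120, (C,nl)→18150; best=1980 via (C,hash)
  {AD}: card=150; try (A,hash)→3200, (D,merge)→5500, (A,merge)→5750, (D,hash)→7500, (D,nl)→60150, (A,nl)→60400; best=3200 via (A,hash)
  {AB}: card=150; try (B,nl_idx)→1350, (B,hash)→1700, (A,merge)→2250, (B,merge)→2300, (A,hash)→2600, (A,nl)→15100 …(+1); best=1350 via (B,nl_idx)
  {ACD}: card=150; try (C,hash)→5030, (C,merge)→5510, (D,merge)→7330, (D,hash)→9330, (C,nl)→21200, (D,nl)→61980; best=5030 via (C,hash)
  {ABC}: card=150; try (C,hash)→3180, (B,nl_idx)→3180, (B,hash)→3530, (C,merge)→3660, (B,merge)→4130, (B,nl)→16980 …(+1); best=3180 via (C,hash)
  {ABD}: card=150; try (B,nl_idx)→4400, (B,hash)→4750, (B,merge)→5350, (D,merge)→6700, (D,hash)→8700, (B,nl)→18200 …(+1); best=4400 via (B,nl_idx)
  {ABCD}: card=150; try (C,hash)→6230, (B,nl_idx)→6230, (B,hash)→6580, (C,merge)→6710, (B,merge)→7180, (D,merge)→8530 …(+4); best=6230 via (C,hash)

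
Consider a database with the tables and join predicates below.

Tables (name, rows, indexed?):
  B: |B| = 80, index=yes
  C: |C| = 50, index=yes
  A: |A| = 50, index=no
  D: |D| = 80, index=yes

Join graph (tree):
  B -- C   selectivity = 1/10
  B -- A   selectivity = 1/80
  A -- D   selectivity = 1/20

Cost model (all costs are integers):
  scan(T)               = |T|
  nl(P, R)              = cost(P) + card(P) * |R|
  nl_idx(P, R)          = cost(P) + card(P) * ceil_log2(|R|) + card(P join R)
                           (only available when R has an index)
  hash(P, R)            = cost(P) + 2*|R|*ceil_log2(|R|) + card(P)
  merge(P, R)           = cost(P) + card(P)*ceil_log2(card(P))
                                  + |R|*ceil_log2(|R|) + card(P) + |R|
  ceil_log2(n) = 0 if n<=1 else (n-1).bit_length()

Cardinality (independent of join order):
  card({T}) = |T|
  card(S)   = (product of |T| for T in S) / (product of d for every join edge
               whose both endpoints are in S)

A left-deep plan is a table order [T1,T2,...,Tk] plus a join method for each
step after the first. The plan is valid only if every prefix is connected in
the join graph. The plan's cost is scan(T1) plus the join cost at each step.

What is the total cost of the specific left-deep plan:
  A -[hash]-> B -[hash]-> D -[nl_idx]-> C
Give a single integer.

step 1: scan A: cost=50, card=50
step 2: join B via hash
    card(P join B) = 50*80/(80) = 50
    cost = 50 + 2*80*7 + 50 = 1220
step 3: join D via hash
    card(P join D) = 50*80/(20) = 200
    cost = 1220 + 2*80*7 + 50 = 2390
step 4: join C via nl_idx
    card(P join C) = 200*50/(10) = 1000
    cost = 2390 + 200*6 + 1000 = 4590

4590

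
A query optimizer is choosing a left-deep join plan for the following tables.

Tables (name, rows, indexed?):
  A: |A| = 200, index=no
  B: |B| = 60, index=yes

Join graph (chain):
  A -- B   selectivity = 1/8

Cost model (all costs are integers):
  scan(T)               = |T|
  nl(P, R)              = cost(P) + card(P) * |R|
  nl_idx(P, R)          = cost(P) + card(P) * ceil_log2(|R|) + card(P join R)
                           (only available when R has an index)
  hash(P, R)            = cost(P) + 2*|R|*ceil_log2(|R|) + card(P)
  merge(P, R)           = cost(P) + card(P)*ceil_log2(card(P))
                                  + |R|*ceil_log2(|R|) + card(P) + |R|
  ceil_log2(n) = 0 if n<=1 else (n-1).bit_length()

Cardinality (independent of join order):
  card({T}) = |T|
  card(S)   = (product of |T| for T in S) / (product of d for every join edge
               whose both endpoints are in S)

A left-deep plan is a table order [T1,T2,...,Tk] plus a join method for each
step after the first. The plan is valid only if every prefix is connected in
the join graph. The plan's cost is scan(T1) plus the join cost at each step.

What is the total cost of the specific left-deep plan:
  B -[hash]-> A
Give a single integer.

step 1: scan B: cost=60, card=60
step 2: join A via hash
    card(P join A) = 60*200/(8) = 1500
    cost = 60 + 2*200*8 + 60 = 3320

3320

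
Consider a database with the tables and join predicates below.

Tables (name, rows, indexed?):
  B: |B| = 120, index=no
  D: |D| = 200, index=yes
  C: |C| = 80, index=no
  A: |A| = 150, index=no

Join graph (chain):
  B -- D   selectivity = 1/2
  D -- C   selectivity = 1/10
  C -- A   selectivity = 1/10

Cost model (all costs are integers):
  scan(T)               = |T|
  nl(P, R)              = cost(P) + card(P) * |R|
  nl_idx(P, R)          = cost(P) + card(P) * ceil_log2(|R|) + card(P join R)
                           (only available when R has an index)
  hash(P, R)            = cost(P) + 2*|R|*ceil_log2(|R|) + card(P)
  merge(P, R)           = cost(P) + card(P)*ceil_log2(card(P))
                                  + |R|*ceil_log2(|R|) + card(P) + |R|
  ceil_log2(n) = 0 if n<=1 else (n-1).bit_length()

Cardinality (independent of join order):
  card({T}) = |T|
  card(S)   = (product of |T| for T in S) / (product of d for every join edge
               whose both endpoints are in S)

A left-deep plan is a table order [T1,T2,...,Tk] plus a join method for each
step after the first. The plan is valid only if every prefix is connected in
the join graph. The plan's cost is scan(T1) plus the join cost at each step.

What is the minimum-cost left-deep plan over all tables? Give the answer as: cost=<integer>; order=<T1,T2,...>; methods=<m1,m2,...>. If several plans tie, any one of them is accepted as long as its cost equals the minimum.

cost=31200; order=D,C,A,B; methods=hash,hash,hash

Selinger DP (subsets sized 1..n):
  {B}: scan cost=120, card=120
  {D}: scan cost=200, card=200
  {C}: scan cost=80, card=80
  {A}: scan cost=150, card=150
  {BD}: card=12000; try (B,hash)→2080, (D,merge)→2880, (B,merge)→2960, (D,hash)→3440, (D,nl_idx)→13080, (D,nl)→24120 …(+1); best=2080 via (B,hash)
  {CD}: card=1600; try (C,hash)→1520, (D,nl_idx)→2320, (D,merge)→2520, (C,merge)→2640, (D,hash)→3360, (D,nl)→16080 …(+1); best=1520 via (C,hash)
  {AC}: card=1200; try (C,hash)→1420, (A,merge)→2070, (C,merge)→2140, (A,hash)→2560, (A,nl)→12080, (C,nl)→12150; best=1420 via (C,hash)
  {BCD}: card=96000; try (B,hash)→4800, (C,hash)→15200, (B,merge)→21680, (C,merge)→182720, (B,nl)→193520, (C,nl)→962080; best=4800 via (B,hash)
  {ACD}: card=24000; try (A,hash)→5520, (D,hash)→5820, (D,merge)→17620, (A,merge)→22070, (D,nl_idx)→35020, (D,nl)→241420 …(+1); best=5520 via (A,hash)
  {ABCD}: card=1440000; try (B,hash)→31200, (A,hash)→103200, (B,merge)→390480, (A,merge)→1734150, (B,nl)→2885520, (A,nl)→14404800; best=31200 via (B,hash)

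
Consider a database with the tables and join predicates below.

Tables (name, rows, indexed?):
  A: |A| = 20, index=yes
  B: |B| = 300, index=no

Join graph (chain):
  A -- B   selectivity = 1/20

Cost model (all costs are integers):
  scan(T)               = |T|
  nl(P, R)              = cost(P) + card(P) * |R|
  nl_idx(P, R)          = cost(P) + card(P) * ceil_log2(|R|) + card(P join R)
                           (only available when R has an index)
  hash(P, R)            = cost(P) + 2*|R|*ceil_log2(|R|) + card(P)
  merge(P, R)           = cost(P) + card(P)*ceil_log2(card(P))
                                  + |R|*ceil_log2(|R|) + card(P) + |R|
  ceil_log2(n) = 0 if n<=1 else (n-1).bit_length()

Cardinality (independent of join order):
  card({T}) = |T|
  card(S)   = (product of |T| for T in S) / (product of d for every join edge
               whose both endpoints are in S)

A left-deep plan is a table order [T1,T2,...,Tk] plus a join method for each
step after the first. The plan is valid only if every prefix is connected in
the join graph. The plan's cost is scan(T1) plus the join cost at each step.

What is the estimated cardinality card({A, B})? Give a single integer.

300

Tables in S: A(20), B(300)
Edges inside S: A-B(d=20)
numerator = 20 * 300 = 6000
denominator = 20 = 20
card(S) = 6000 / 20 = 300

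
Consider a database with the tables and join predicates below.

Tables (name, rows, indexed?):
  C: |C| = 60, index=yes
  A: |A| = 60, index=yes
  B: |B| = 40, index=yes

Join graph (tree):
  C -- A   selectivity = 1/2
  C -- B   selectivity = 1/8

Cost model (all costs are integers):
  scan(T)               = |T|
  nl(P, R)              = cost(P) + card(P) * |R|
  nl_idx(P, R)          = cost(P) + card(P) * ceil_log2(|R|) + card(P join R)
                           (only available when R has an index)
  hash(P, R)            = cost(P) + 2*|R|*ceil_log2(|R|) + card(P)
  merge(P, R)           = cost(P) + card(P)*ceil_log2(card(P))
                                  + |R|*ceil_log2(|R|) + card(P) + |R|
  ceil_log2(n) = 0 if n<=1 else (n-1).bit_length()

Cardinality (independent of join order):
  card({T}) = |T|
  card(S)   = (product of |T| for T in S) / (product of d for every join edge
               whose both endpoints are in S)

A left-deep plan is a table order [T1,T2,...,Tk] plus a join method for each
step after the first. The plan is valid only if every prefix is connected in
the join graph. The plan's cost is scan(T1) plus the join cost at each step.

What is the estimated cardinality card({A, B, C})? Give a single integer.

9000

Tables in S: A(60), B(40), C(60)
Edges inside S: C-A(d=2), C-B(d=8)
numerator = 60 * 40 * 60 = 144000
denominator = 2 * 8 = 16
card(S) = 144000 / 16 = 9000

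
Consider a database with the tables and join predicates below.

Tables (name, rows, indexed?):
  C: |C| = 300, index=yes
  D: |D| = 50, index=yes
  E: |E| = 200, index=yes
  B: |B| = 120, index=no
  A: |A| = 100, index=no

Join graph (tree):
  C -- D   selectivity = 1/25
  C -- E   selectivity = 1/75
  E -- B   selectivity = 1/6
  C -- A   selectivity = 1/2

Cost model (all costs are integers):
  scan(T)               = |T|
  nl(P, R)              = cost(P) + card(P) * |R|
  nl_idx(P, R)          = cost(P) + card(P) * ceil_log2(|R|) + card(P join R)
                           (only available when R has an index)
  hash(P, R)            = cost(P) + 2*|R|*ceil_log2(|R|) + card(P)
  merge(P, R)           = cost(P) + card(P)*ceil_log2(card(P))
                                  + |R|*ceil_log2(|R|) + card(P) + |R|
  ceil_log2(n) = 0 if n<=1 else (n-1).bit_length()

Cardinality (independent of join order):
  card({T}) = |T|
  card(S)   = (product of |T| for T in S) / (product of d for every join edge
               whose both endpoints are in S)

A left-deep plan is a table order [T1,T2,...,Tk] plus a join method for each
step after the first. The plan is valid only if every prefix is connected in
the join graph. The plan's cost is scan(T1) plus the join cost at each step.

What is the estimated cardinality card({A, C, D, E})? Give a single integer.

Tables in S: A(100), C(300), D(50), E(200)
Edges inside S: C-D(d=25), C-E(d=75), C-A(d=2)
numerator = 100 * 300 * 50 * 200 = 300000000
denominator = 25 * 75 * 2 = 3750
card(S) = 300000000 / 3750 = 80000

80000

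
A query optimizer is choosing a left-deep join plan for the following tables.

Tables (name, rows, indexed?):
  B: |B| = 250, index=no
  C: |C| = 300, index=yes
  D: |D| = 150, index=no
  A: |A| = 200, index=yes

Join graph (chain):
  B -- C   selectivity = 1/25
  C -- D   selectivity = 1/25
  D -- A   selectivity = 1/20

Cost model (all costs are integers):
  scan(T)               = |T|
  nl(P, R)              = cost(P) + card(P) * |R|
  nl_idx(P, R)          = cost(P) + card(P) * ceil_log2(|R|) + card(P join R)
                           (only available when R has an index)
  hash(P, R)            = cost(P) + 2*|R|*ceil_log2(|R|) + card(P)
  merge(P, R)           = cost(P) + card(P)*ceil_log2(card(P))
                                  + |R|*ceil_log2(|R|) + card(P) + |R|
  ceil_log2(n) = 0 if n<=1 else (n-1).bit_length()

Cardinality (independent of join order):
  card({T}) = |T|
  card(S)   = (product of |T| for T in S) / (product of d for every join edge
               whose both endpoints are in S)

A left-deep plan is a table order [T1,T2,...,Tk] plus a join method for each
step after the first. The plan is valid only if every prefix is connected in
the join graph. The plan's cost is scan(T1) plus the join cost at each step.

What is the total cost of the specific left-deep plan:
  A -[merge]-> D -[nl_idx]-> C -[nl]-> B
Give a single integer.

4534850

step 1: scan A: cost=200, card=200
step 2: join D via merge
    card(P join D) = 200*150/(20) = 1500
    cost = 200 + 200*8 + 150*8 + 200 + 150 = 3350
step 3: join C via nl_idx
    card(P join C) = 1500*300/(25) = 18000
    cost = 3350 + 1500*9 + 18000 = 34850
step 4: join B via nl
    card(P join B) = 18000*250/(25) = 180000
    cost = 34850 + 18000*250 = 4534850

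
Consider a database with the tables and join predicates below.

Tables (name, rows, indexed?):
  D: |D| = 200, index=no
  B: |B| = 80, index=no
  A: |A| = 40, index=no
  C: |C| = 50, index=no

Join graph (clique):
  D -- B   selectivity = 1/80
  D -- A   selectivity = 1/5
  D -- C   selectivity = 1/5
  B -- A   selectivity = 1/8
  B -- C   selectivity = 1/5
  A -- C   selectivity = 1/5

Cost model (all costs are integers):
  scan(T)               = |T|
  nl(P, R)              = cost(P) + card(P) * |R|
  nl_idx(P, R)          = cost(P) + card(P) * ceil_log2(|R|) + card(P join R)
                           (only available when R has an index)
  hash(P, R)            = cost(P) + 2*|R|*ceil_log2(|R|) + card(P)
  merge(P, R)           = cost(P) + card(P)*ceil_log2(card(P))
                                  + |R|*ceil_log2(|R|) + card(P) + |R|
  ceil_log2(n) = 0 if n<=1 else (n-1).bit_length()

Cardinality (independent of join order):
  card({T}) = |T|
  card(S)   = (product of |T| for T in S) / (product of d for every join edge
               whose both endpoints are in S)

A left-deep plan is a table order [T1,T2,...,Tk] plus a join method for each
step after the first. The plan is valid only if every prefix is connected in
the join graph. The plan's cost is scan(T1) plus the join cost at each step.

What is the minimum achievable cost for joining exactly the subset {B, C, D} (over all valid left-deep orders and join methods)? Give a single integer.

Selinger DP over subsets of {B,C,D}:
  {D}: scan cost=200, card=200
  {B}: scan cost=80, card=80
  {C}: scan cost=50, card=50
  {BD}: card=200; try (B,hash)→1520, (D,merge)→2520, (B,merge)→2640, (D,hash)→3360, (D,nl)→16080, (B,nl)→16200; best=1520 via (B,hash)
  {CD}: card=2000; try (C,hash)→1000, (D,merge)→2200, (C,merge)→2350, (D,hash)→3300, (D,nl)→10050, (C,nl)→10200; best=1000 via (C,hash)
  {BC}: card=800; try (C,hash)→760, (B,merge)→1040, (C,merge)→1070, (B,hash)→1220, (B,nl)→4050, (C,nl)→4080; best=760 via (C,hash)
  {BCD}: card=400; try (C,hash)→2320, (C,merge)→3670, (B,hash)→4120, (D,hash)→4760, (D,merge)→11360, (C,nl)→11520 …(+3); best=2320 via (C,hash)

2320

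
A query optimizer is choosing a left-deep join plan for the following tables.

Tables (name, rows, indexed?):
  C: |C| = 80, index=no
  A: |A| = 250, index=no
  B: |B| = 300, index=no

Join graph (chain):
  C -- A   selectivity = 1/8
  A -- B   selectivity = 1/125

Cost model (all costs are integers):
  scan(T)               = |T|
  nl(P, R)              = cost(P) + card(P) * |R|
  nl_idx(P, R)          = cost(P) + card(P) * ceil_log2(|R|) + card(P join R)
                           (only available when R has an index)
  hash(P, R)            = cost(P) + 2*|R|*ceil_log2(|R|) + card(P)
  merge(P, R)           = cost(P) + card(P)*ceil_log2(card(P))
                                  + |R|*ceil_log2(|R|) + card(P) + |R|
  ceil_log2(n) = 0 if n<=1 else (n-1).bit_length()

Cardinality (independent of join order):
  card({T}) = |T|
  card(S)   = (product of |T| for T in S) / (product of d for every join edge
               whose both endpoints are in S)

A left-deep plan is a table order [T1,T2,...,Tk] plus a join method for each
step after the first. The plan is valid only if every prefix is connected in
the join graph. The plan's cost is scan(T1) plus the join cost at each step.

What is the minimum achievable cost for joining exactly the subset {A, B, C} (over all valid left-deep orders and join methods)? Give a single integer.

6320

Selinger DP over subsets of {A,B,C}:
  {C}: scan cost=80, card=80
  {A}: scan cost=250, card=250
  {B}: scan cost=300, card=300
  {AC}: card=2500; try (C,hash)→1620, (A,merge)→2970, (C,merge)→3140, (A,hash)→4160, (A,nl)→20080, (C,nl)→20250; best=1620 via (C,hash)
  {AB}: card=600; try (A,hash)→4600, (B,merge)→5500, (A,merge)→5550, (B,hash)→5900, (B,nl)→75250, (A,nl)→75300; best=4600 via (A,hash)
  {ABC}: card=6000; try (C,hash)→6320, (B,hash)→9520, (C,merge)→11840, (B,merge)→37120, (C,nl)→52600, (B,nl)→751620; best=6320 via (C,hash)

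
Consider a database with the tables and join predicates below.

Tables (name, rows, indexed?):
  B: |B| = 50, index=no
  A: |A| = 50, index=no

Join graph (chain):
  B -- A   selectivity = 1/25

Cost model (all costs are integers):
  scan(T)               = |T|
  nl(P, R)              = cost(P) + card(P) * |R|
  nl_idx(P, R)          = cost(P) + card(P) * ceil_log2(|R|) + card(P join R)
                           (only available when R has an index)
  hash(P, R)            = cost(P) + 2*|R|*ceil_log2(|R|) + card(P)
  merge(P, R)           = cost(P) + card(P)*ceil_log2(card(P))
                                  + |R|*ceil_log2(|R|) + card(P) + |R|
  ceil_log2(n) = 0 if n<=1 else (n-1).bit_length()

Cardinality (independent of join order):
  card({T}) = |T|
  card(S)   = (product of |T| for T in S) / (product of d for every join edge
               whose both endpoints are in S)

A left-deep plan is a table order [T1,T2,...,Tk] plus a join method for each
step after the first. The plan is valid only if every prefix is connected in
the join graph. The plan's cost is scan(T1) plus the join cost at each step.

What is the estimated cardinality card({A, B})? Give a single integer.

100

Tables in S: A(50), B(50)
Edges inside S: B-A(d=25)
numerator = 50 * 50 = 2500
denominator = 25 = 25
card(S) = 2500 / 25 = 100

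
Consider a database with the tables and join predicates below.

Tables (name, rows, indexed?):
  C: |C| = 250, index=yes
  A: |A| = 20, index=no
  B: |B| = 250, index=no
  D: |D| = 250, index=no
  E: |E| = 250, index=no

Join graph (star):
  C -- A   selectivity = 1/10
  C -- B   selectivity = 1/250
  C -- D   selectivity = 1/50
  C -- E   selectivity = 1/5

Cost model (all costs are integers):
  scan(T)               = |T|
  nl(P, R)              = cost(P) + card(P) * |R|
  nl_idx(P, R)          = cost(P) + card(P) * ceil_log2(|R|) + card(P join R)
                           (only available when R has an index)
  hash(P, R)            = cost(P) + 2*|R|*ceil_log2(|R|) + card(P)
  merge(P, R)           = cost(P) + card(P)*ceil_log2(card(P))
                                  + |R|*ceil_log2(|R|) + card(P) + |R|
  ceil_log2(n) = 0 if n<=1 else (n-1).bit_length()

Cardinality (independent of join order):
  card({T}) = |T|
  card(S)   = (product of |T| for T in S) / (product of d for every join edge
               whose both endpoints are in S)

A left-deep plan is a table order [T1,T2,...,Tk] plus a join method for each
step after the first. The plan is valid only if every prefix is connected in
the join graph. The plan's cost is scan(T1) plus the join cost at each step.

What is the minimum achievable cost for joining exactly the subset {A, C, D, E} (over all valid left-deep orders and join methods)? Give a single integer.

Selinger DP over subsets of {A,C,D,E}:
  {C}: scan cost=250, card=250
  {A}: scan cost=20, card=20
  {D}: scan cost=250, card=250
  {E}: scan cost=250, card=250
  {AC}: card=500; try (C,nl_idx)→680, (A,hash)→700, (C,merge)→2390, (A,merge)→2620, (C,hash)→4040, (C,nl)→5020 …(+1); best=680 via (C,nl_idx)
  {CD}: card=1250; try (C,nl_idx)→3500, (D,hash)→4500, (C,hash)→4500, (D,merge)→4750, (C,merge)→4750, (D,nl)→62750 …(+1); best=3500 via (C,nl_idx)
  {CE}: card=12500; try (E,hash)→4500, (C,hash)→4500, (E,merge)→4750, (C,merge)→4750, (C,nl_idx)→14750, (E,nl)→62750 …(+1); best=4500 via (E,hash)
  {ACD}: card=2500; try (A,hash)→4950, (D,hash)→5180, (D,merge)→7930, (A,merge)→18620, (A,nl)→28500, (D,nl)→125680; best=4950 via (A,hash)
  {ACE}: card=25000; try (E,hash)→5180, (E,merge)→7930, (A,hash)→17200, (E,nl)→125680, (A,merge)→192120, (A,nl)→254500; best=5180 via (E,hash)
  {CDE}: card=62500; try (E,hash)→8750, (E,merge)→20750, (D,hash)→21000, (D,merge)→194250, (E,nl)→316000, (D,nl)→3129500; best=8750 via (E,hash)
  {ACDE}: card=125000; try (E,hash)→11450, (D,hash)→34180, (E,merge)→39700, (A,hash)→71450, (D,merge)→407430, (E,nl)→629950 …(+3); best=11450 via (E,hash)

11450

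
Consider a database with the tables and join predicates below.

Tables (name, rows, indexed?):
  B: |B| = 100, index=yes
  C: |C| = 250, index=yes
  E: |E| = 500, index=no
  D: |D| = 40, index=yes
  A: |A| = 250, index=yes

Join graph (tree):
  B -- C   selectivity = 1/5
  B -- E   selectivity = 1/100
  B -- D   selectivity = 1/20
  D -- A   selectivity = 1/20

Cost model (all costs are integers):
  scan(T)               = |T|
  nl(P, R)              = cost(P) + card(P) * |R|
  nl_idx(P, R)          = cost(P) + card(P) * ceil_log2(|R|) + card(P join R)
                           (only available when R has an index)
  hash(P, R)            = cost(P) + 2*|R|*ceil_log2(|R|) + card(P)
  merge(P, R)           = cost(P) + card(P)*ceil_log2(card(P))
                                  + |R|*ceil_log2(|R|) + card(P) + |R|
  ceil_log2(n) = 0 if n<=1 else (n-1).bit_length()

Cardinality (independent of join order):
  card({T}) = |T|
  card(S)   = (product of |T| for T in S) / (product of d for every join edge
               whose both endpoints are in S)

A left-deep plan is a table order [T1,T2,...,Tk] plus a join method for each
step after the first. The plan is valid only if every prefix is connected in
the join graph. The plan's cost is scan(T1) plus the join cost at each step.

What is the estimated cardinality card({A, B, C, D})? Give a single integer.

Tables in S: A(250), B(100), C(250), D(40)
Edges inside S: B-C(d=5), B-D(d=20), D-A(d=20)
numerator = 250 * 100 * 250 * 40 = 250000000
denominator = 5 * 20 * 20 = 2000
card(S) = 250000000 / 2000 = 125000

125000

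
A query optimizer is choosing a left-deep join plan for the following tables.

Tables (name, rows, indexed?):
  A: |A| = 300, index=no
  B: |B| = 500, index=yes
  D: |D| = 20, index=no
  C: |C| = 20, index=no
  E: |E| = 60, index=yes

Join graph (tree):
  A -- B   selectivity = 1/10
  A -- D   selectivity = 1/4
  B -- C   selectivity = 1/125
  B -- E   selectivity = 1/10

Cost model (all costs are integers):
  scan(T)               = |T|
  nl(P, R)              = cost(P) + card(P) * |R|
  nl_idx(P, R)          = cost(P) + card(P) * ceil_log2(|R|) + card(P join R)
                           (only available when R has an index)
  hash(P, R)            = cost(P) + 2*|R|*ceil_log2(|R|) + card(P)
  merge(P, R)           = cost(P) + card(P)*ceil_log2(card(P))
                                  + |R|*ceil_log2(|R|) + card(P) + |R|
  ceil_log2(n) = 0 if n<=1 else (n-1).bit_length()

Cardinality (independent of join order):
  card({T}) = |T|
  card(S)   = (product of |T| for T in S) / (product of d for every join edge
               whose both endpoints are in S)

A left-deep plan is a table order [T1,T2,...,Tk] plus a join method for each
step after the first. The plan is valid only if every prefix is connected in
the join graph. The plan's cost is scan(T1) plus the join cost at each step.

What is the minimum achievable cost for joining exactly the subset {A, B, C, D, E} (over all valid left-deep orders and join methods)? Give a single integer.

19240

Selinger DP over subsets of {A,B,C,D,E}:
  {A}: scan cost=300, card=300
  {B}: scan cost=500, card=500
  {D}: scan cost=20, card=20
  {C}: scan cost=20, card=20
  {E}: scan cost=60, card=60
  {AB}: card=15000; try (A,hash)→6400, (B,merge)→8300, (A,merge)→8500, (B,hash)→9600, (B,nl_idx)→18000, (B,nl)→150300 …(+1); best=6400 via (A,hash)
  {AD}: card=1500; try (D,hash)→800, (A,merge)→3140, (D,merge)→3420, (A,hash)→5440, (A,nl)→6020, (D,nl)→6300; best=800 via (D,hash)
  {BC}: card=80; try (B,nl_idx)→280, (C,hash)→1200, (B,merge)→5140, (C,merge)→5620, (B,hash)→9040, (B,nl)→10020 …(+1); best=280 via (B,nl_idx)
  {BE}: card=3000; try (E,hash)→1720, (B,nl_idx)→3600, (B,merge)→5480, (E,merge)→5920, (E,nl_idx)→6500, (B,hash)→9120 …(+2); best=1720 via (E,hash)
  {ABD}: card=75000; try (B,hash)→11300, (D,hash)→21600, (B,merge)→23800, (B,nl_idx)→89300, (D,merge)→231520, (D,nl)→306400 …(+1); best=11300 via (B,hash)
  {ABC}: card=2400; try (A,merge)→3920, (A,hash)→5760, (C,hash)→21600, (A,nl)→24280, (C,merge)→231520, (C,nl)→306400; best=3920 via (A,merge)
  {ABE}: card=90000; try (A,hash)→10120, (E,hash)→22120, (A,merge)→43720, (E,nl_idx)→186400, (E,merge)→231820, (A,nl)→901720 …(+1); best=10120 via (A,hash)
  {BCE}: card=480; try (E,hash)→1080, (E,nl_idx)→1240, (E,merge)→1340, (C,hash)→4920, (E,nl)→5080, (C,merge)→40840 …(+1); best=1080 via (E,hash)
  {ABCD}: card=12000; try (D,hash)→6520, (D,merge)→35240, (D,nl)→51920, (C,hash)→86500, (C,merge)→1361420, (C,nl)→1511300; best=6520 via (D,hash)
  {ABDE}: card=450000; try (E,hash)→87020, (D,hash)→100320, (E,nl_idx)→911300, (E,merge)→1361720, (D,merge)→1630240, (D,nl)→1810120 …(+1); best=87020 via (E,hash)
  {ABCE}: card=14400; try (A,hash)→6960, (E,hash)→7040, (A,merge)→8880, (E,nl_idx)→32720, (E,merge)→35540, (C,hash)→100320 …(+4); best=6960 via (A,hash)
  {ABCDE}: card=72000; try (E,hash)→19240, (D,hash)→21560, (E,nl_idx)→150520, (E,merge)→186940, (D,merge)→223080, (D,nl)→294960 …(+4); best=19240 via (E,hash)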